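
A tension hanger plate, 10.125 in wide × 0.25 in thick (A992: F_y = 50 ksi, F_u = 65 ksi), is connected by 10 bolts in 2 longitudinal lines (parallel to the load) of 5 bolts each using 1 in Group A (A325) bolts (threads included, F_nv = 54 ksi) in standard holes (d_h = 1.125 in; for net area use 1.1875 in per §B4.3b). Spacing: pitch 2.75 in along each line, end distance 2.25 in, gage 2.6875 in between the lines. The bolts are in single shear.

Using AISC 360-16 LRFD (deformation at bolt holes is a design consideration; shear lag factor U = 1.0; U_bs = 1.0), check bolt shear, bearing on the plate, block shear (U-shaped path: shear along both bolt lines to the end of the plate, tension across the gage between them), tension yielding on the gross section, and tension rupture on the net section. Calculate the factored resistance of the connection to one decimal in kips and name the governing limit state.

94.5 kips (net-section rupture governs)

Bolt shear: A_b = π(1)²/4 = 0.7854 in². φR_n = 0.75 × 54 × 0.7854 × 10 × 1 = 318.1 kips.
Bearing (0.25 in plate, F_u = 65 ksi): end bolts L_c = 2.25 − 1.125/2 = 1.6875, R_n = min(1.2×1.6875×0.25×65, 2.4×1×0.25×65) = 32.906 kips/bolt; interior L_c = 2.75 − 1.125 = 1.625, R_n = 31.688 kips/bolt. φR_n = 0.75 × (2×32.906 + 8×31.688) = 239.5 kips.
Block shear: shear path 2×[2.25+4×2.75] = 2×13.25 in, A_gv = 6.625, A_nv = 2×(13.25 − 4.5×1.1875)×0.25 = 3.9531 in²; tension across gage: (2.6875 − 1×1.1875)×0.25 = 0.375 in². R_n = min(0.6×65×3.9531, 0.6×50×6.625) + 1.0×65×0.375 = min(154.17, 198.75) + 24.375 = 178.55 kips. φR_n = 0.75 × 178.55 = 133.9 kips.
Tension yield (gross): A_g = 10.125×0.25 = 2.5313 in². φR_n = 0.90 × 50 × 2.5313 = 113.9 kips.
Tension rupture (net): A_n = (10.125 − 2×1.1875)×0.25 = 1.9375 in² (U = 1.0, A_e = A_n). φR_n = 0.75 × 65 × 1.9375 = 94.5 kips.
Governing: min(318.1, 239.5, 133.9, 113.9, 94.5) = 94.5 kips → net-section rupture.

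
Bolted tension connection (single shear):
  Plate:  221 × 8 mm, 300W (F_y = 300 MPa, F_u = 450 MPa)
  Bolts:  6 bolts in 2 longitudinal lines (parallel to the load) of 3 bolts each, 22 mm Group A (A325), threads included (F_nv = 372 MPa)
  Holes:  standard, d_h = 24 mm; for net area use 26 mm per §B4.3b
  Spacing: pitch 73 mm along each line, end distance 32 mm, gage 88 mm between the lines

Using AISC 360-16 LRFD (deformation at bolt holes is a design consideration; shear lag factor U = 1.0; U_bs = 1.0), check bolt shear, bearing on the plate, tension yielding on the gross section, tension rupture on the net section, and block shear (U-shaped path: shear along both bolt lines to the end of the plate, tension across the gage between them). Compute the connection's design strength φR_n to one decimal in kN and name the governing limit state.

456.3 kN (net-section rupture governs)

Bolt shear: A_b = π(22)²/4 = 380.13 mm². φR_n = 0.75 × 372 × 380.13 × 6 × 1 = 636.3 kN.
Bearing (8 mm plate, F_u = 450 MPa): end bolts L_c = 32 − 24/2 = 20, R_n = min(1.2×20×8×450, 2.4×22×8×450) = 86.4 kN/bolt; interior L_c = 73 − 24 = 49, R_n = 190.08 kN/bolt. φR_n = 0.75 × (2×86.4 + 4×190.08) = 699.8 kN.
Tension yield (gross): A_g = 221×8 = 1768 mm². φR_n = 0.90 × 300 × 1768 = 477.4 kN.
Tension rupture (net): A_n = (221 − 2×26)×8 = 1352 mm² (U = 1.0, A_e = A_n). φR_n = 0.75 × 450 × 1352 = 456.3 kN.
Block shear: shear path 2×[32+2×73] = 2×178 mm, A_gv = 2848, A_nv = 2×(178 − 2.5×26)×8 = 1808 mm²; tension across gage: (88 − 1×26)×8 = 496 mm². R_n = min(0.6×450×1808, 0.6×300×2848) + 1.0×450×496 = min(488.16, 512.64) + 223.2 = 711.36 kN. φR_n = 0.75 × 711.36 = 533.5 kN.
Governing: min(636.3, 699.8, 477.4, 456.3, 533.5) = 456.3 kN → net-section rupture.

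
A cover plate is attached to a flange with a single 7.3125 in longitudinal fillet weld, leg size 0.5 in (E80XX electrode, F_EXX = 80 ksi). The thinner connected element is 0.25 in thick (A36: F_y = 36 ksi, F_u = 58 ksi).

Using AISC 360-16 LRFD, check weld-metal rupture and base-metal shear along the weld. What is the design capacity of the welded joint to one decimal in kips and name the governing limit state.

39.5 kips (base-metal shear governs)

Weld metal: throat = 0.707×0.5 = 0.3535 in, L = 7.3125 in. φR_n = 0.75 × 0.6 × 80 × 0.3535 × 7.3125 = 93.1 kips.
Base metal shear (0.25 in plate): yield φR_n = 1.0×0.6×36×0.25×7.3125 = 39.5 kips; rupture φR_n = 0.75×0.6×58×0.25×7.3125 = 47.7 kips; take 39.5 kips (yield).
Governing: min(93.1, 39.5) = 39.5 kips → base-metal shear.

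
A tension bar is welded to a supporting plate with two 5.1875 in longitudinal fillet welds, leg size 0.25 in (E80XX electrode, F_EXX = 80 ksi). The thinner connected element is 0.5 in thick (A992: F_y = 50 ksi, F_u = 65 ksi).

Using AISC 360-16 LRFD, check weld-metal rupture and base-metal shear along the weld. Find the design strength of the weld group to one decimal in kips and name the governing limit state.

66.0 kips (weld metal governs)

Weld metal: throat = 0.707×0.25 = 0.17675 in, L = 2×5.1875 = 10.375 in. φR_n = 0.75 × 0.6 × 80 × 0.17675 × 10.375 = 66.0 kips.
Base metal shear (0.5 in plate): yield φR_n = 1.0×0.6×50×0.5×10.375 = 155.6 kips; rupture φR_n = 0.75×0.6×65×0.5×10.375 = 151.7 kips; take 151.7 kips (rupture).
Governing: min(66.0, 151.7) = 66.0 kips → weld metal.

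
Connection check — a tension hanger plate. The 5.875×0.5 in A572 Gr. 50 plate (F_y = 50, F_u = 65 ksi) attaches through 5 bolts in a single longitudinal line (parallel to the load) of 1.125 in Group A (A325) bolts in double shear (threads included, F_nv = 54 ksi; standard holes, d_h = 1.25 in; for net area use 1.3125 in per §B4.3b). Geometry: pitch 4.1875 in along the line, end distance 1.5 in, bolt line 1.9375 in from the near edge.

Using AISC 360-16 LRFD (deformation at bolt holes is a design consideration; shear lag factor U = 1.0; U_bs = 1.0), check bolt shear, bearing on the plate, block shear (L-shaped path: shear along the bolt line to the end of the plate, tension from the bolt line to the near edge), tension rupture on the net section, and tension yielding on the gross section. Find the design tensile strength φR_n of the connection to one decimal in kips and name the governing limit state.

111.2 kips (net-section rupture governs)

Bolt shear: A_b = π(1.125)²/4 = 0.99402 in². φR_n = 0.75 × 54 × 0.99402 × 5 × 2 = 402.6 kips.
Bearing (0.5 in plate, F_u = 65 ksi): end bolts L_c = 1.5 − 1.25/2 = 0.875, R_n = min(1.2×0.875×0.5×65, 2.4×1.125×0.5×65) = 34.125 kips/bolt; interior L_c = 4.1875 − 1.25 = 2.9375, R_n = 87.75 kips/bolt. φR_n = 0.75 × (1×34.125 + 4×87.75) = 288.8 kips.
Block shear: shear path 1×[1.5+4×4.1875] = 1×18.25 in, A_gv = 9.125, A_nv = 1×(18.25 − 4.5×1.3125)×0.5 = 6.1719 in²; tension to near edge: (1.9375 − 0.5×1.3125)×0.5 = 0.64063 in². R_n = min(0.6×65×6.1719, 0.6×50×9.125) + 1.0×65×0.64063 = min(240.7, 273.75) + 41.641 = 282.34 kips. φR_n = 0.75 × 282.34 = 211.8 kips.
Tension rupture (net): A_n = (5.875 − 1×1.3125)×0.5 = 2.2813 in² (U = 1.0, A_e = A_n). φR_n = 0.75 × 65 × 2.2813 = 111.2 kips.
Tension yield (gross): A_g = 5.875×0.5 = 2.9375 in². φR_n = 0.90 × 50 × 2.9375 = 132.2 kips.
Governing: min(402.6, 288.8, 211.8, 111.2, 132.2) = 111.2 kips → net-section rupture.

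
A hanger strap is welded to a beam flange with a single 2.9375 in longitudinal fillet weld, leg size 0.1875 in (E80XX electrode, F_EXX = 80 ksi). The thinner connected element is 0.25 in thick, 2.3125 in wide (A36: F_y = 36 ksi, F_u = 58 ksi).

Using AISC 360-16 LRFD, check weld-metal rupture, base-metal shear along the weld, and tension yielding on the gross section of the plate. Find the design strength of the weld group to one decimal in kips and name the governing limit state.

14.0 kips (weld metal governs)

Weld metal: throat = 0.707×0.1875 = 0.13256 in, L = 2.9375 in. φR_n = 0.75 × 0.6 × 80 × 0.13256 × 2.9375 = 14.0 kips.
Base metal shear (0.25 in plate): yield φR_n = 1.0×0.6×36×0.25×2.9375 = 15.9 kips; rupture φR_n = 0.75×0.6×58×0.25×2.9375 = 19.2 kips; take 15.9 kips (yield).
Tension yield (gross): A_g = 2.3125×0.25 = 0.57813 in². φR_n = 0.90 × 36 × 0.57813 = 18.7 kips.
Governing: min(14.0, 15.9, 18.7) = 14.0 kips → weld metal.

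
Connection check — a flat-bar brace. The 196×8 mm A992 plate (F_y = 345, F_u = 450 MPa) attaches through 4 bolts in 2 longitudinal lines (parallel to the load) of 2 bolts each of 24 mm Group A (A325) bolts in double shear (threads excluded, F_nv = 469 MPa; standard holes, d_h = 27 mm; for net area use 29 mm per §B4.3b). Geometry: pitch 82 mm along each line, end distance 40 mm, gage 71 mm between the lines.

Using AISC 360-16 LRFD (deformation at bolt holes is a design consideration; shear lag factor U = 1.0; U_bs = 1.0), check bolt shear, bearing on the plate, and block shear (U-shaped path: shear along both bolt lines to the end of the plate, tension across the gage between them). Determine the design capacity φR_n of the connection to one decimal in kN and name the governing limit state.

Bolt shear: A_b = π(24)²/4 = 452.39 mm². φR_n = 0.75 × 469 × 452.39 × 4 × 2 = 1273.0 kN.
Bearing (8 mm plate, F_u = 450 MPa): end bolts L_c = 40 − 27/2 = 26.5, R_n = min(1.2×26.5×8×450, 2.4×24×8×450) = 114.48 kN/bolt; interior L_c = 82 − 27 = 55, R_n = 207.36 kN/bolt. φR_n = 0.75 × (2×114.48 + 2×207.36) = 482.8 kN.
Block shear: shear path 2×[40+1×82] = 2×122 mm, A_gv = 1952, A_nv = 2×(122 − 1.5×29)×8 = 1256 mm²; tension across gage: (71 − 1×29)×8 = 336 mm². R_n = min(0.6×450×1256, 0.6×345×1952) + 1.0×450×336 = min(339.12, 404.06) + 151.2 = 490.32 kN. φR_n = 0.75 × 490.32 = 367.7 kN.
Governing: min(1273.0, 482.8, 367.7) = 367.7 kN → block shear.

367.7 kN (block shear governs)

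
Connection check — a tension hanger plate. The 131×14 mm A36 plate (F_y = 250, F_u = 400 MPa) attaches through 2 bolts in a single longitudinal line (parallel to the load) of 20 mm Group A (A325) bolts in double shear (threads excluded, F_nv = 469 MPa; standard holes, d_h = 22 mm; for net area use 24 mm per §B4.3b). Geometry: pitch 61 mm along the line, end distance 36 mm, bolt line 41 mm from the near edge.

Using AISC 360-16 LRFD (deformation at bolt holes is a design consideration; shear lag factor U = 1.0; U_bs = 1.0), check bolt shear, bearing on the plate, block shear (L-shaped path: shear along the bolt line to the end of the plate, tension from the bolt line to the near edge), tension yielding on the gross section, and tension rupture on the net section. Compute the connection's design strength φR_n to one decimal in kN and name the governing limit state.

274.6 kN (block shear governs)

Bolt shear: A_b = π(20)²/4 = 314.16 mm². φR_n = 0.75 × 469 × 314.16 × 2 × 2 = 442.0 kN.
Bearing (14 mm plate, F_u = 400 MPa): end bolts L_c = 36 − 22/2 = 25, R_n = min(1.2×25×14×400, 2.4×20×14×400) = 168 kN/bolt; interior L_c = 61 − 22 = 39, R_n = 262.08 kN/bolt. φR_n = 0.75 × (1×168 + 1×262.08) = 322.6 kN.
Block shear: shear path 1×[36+1×61] = 1×97 mm, A_gv = 1358, A_nv = 1×(97 − 1.5×24)×14 = 854 mm²; tension to near edge: (41 − 0.5×24)×14 = 406 mm². R_n = min(0.6×400×854, 0.6×250×1358) + 1.0×400×406 = min(204.96, 203.7) + 162.4 = 366.1 kN. φR_n = 0.75 × 366.1 = 274.6 kN.
Tension yield (gross): A_g = 131×14 = 1834 mm². φR_n = 0.90 × 250 × 1834 = 412.7 kN.
Tension rupture (net): A_n = (131 − 1×24)×14 = 1498 mm² (U = 1.0, A_e = A_n). φR_n = 0.75 × 400 × 1498 = 449.4 kN.
Governing: min(442.0, 322.6, 274.6, 412.7, 449.4) = 274.6 kN → block shear.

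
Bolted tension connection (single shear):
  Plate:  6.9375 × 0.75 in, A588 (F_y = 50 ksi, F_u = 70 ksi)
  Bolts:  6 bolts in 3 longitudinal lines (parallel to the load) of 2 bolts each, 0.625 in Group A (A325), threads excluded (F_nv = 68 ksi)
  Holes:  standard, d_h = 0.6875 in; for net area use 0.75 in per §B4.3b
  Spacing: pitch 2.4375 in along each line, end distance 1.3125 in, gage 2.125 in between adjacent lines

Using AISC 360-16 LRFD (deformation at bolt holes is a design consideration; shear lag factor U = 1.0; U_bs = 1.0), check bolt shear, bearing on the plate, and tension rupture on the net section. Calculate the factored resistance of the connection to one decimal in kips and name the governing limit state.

Bolt shear: A_b = π(0.625)²/4 = 0.3068 in². φR_n = 0.75 × 68 × 0.3068 × 6 × 1 = 93.9 kips.
Bearing (0.75 in plate, F_u = 70 ksi): end bolts L_c = 1.3125 − 0.6875/2 = 0.96875, R_n = min(1.2×0.96875×0.75×70, 2.4×0.625×0.75×70) = 61.031 kips/bolt; interior L_c = 2.4375 − 0.6875 = 1.75, R_n = 78.75 kips/bolt. φR_n = 0.75 × (3×61.031 + 3×78.75) = 314.5 kips.
Tension rupture (net): A_n = (6.9375 − 3×0.75)×0.75 = 3.5156 in² (U = 1.0, A_e = A_n). φR_n = 0.75 × 70 × 3.5156 = 184.6 kips.
Governing: min(93.9, 314.5, 184.6) = 93.9 kips → bolt shear.

93.9 kips (bolt shear governs)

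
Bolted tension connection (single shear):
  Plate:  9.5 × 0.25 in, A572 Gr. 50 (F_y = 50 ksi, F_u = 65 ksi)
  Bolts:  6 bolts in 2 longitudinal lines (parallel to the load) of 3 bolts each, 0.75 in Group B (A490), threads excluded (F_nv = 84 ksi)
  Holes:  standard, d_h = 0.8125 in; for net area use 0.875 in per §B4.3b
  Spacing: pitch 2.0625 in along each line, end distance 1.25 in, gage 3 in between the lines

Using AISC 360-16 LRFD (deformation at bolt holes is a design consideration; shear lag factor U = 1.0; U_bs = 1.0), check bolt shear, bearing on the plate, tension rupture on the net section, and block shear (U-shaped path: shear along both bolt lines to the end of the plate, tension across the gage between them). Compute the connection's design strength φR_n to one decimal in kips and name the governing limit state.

Bolt shear: A_b = π(0.75)²/4 = 0.44179 in². φR_n = 0.75 × 84 × 0.44179 × 6 × 1 = 167.0 kips.
Bearing (0.25 in plate, F_u = 65 ksi): end bolts L_c = 1.25 − 0.8125/2 = 0.84375, R_n = min(1.2×0.84375×0.25×65, 2.4×0.75×0.25×65) = 16.453 kips/bolt; interior L_c = 2.0625 − 0.8125 = 1.25, R_n = 24.375 kips/bolt. φR_n = 0.75 × (2×16.453 + 4×24.375) = 97.8 kips.
Tension rupture (net): A_n = (9.5 − 2×0.875)×0.25 = 1.9375 in² (U = 1.0, A_e = A_n). φR_n = 0.75 × 65 × 1.9375 = 94.5 kips.
Block shear: shear path 2×[1.25+2×2.0625] = 2×5.375 in, A_gv = 2.6875, A_nv = 2×(5.375 − 2.5×0.875)×0.25 = 1.5938 in²; tension across gage: (3 − 1×0.875)×0.25 = 0.53125 in². R_n = min(0.6×65×1.5938, 0.6×50×2.6875) + 1.0×65×0.53125 = min(62.158, 80.625) + 34.531 = 96.689 kips. φR_n = 0.75 × 96.689 = 72.5 kips.
Governing: min(167.0, 97.8, 94.5, 72.5) = 72.5 kips → block shear.

72.5 kips (block shear governs)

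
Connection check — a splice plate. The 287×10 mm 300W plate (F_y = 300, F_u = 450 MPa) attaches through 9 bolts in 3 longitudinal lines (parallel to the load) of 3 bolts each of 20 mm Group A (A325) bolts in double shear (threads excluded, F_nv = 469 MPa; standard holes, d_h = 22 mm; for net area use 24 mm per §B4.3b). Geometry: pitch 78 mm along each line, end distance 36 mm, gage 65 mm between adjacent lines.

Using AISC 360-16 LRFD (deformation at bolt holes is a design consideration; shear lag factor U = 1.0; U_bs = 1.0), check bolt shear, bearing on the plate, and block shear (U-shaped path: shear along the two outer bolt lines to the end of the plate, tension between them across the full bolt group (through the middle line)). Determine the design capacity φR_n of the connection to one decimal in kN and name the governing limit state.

795.2 kN (block shear governs)

Bolt shear: A_b = π(20)²/4 = 314.16 mm². φR_n = 0.75 × 469 × 314.16 × 9 × 2 = 1989.1 kN.
Bearing (10 mm plate, F_u = 450 MPa): end bolts L_c = 36 − 22/2 = 25, R_n = min(1.2×25×10×450, 2.4×20×10×450) = 135 kN/bolt; interior L_c = 78 − 22 = 56, R_n = 216 kN/bolt. φR_n = 0.75 × (3×135 + 6×216) = 1275.8 kN.
Block shear: shear path 2×[36+2×78] = 2×192 mm, A_gv = 3840, A_nv = 2×(192 − 2.5×24)×10 = 2640 mm²; tension across gage: (130 − 2×24)×10 = 820 mm². R_n = min(0.6×450×2640, 0.6×300×3840) + 1.0×450×820 = min(712.8, 691.2) + 369 = 1060.2 kN. φR_n = 0.75 × 1060.2 = 795.2 kN.
Governing: min(1989.1, 1275.8, 795.2) = 795.2 kN → block shear.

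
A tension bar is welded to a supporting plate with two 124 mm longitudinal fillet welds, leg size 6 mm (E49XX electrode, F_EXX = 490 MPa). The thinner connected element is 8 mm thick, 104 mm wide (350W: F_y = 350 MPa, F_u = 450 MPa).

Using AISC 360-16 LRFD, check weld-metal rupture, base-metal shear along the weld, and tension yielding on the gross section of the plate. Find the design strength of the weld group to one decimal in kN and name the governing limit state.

232.0 kN (weld metal governs)

Weld metal: throat = 0.707×6 = 4.242 mm, L = 2×124 = 248 mm. φR_n = 0.75 × 0.6 × 490 × 4.242 × 248 = 232.0 kN.
Base metal shear (8 mm plate): yield φR_n = 1.0×0.6×350×8×248 = 416.6 kN; rupture φR_n = 0.75×0.6×450×8×248 = 401.8 kN; take 401.8 kN (rupture).
Tension yield (gross): A_g = 104×8 = 832 mm². φR_n = 0.90 × 350 × 832 = 262.1 kN.
Governing: min(232.0, 401.8, 262.1) = 232.0 kN → weld metal.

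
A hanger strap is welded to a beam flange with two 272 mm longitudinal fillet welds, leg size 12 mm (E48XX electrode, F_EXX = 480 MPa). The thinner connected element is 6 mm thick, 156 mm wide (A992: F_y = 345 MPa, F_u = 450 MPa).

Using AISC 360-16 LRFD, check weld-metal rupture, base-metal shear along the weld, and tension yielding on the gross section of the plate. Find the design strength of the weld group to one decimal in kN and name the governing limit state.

290.6 kN (gross-section yield governs)

Weld metal: throat = 0.707×12 = 8.484 mm, L = 2×272 = 544 mm. φR_n = 0.75 × 0.6 × 480 × 8.484 × 544 = 996.9 kN.
Base metal shear (6 mm plate): yield φR_n = 1.0×0.6×345×6×544 = 675.6 kN; rupture φR_n = 0.75×0.6×450×6×544 = 661.0 kN; take 661.0 kN (rupture).
Tension yield (gross): A_g = 156×6 = 936 mm². φR_n = 0.90 × 345 × 936 = 290.6 kN.
Governing: min(996.9, 661.0, 290.6) = 290.6 kN → gross-section yield.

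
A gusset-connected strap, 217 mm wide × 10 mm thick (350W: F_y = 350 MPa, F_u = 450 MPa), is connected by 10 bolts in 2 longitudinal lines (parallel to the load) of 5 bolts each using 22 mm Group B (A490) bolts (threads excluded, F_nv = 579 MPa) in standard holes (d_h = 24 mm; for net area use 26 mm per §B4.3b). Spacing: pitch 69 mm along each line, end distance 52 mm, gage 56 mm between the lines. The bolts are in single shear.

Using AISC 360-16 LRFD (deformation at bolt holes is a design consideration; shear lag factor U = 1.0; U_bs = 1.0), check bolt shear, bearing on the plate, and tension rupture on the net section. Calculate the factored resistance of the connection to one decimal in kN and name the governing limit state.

Bolt shear: A_b = π(22)²/4 = 380.13 mm². φR_n = 0.75 × 579 × 380.13 × 10 × 1 = 1650.7 kN.
Bearing (10 mm plate, F_u = 450 MPa): end bolts L_c = 52 − 24/2 = 40, R_n = min(1.2×40×10×450, 2.4×22×10×450) = 216 kN/bolt; interior L_c = 69 − 24 = 45, R_n = 237.6 kN/bolt. φR_n = 0.75 × (2×216 + 8×237.6) = 1749.6 kN.
Tension rupture (net): A_n = (217 − 2×26)×10 = 1650 mm² (U = 1.0, A_e = A_n). φR_n = 0.75 × 450 × 1650 = 556.9 kN.
Governing: min(1650.7, 1749.6, 556.9) = 556.9 kN → net-section rupture.

556.9 kN (net-section rupture governs)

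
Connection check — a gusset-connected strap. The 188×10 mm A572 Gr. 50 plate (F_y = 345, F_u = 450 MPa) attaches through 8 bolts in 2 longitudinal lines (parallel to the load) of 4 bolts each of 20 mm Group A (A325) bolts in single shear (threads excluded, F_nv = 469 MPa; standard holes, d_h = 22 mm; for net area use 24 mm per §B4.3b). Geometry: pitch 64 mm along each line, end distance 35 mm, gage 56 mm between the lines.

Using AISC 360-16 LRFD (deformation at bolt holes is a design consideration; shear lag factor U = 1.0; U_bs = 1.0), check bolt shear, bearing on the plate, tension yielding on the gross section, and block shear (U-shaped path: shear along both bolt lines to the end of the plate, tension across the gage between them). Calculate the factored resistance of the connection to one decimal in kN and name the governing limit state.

583.7 kN (gross-section yield governs)

Bolt shear: A_b = π(20)²/4 = 314.16 mm². φR_n = 0.75 × 469 × 314.16 × 8 × 1 = 884.0 kN.
Bearing (10 mm plate, F_u = 450 MPa): end bolts L_c = 35 − 22/2 = 24, R_n = min(1.2×24×10×450, 2.4×20×10×450) = 129.6 kN/bolt; interior L_c = 64 − 22 = 42, R_n = 216 kN/bolt. φR_n = 0.75 × (2×129.6 + 6×216) = 1166.4 kN.
Tension yield (gross): A_g = 188×10 = 1880 mm². φR_n = 0.90 × 345 × 1880 = 583.7 kN.
Block shear: shear path 2×[35+3×64] = 2×227 mm, A_gv = 4540, A_nv = 2×(227 − 3.5×24)×10 = 2860 mm²; tension across gage: (56 − 1×24)×10 = 320 mm². R_n = min(0.6×450×2860, 0.6×345×4540) + 1.0×450×320 = min(772.2, 939.78) + 144 = 916.2 kN. φR_n = 0.75 × 916.2 = 687.2 kN.
Governing: min(884.0, 1166.4, 583.7, 687.2) = 583.7 kN → gross-section yield.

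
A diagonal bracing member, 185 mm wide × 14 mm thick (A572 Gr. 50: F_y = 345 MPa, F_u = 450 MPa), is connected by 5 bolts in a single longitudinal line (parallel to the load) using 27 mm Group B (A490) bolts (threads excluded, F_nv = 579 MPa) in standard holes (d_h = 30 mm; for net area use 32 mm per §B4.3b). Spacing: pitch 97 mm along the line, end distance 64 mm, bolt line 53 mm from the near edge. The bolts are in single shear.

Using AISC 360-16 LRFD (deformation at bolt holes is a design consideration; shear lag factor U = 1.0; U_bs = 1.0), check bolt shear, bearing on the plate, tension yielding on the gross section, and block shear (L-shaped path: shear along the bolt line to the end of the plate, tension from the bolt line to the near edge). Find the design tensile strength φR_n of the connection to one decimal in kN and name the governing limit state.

804.2 kN (gross-section yield governs)

Bolt shear: A_b = π(27)²/4 = 572.56 mm². φR_n = 0.75 × 579 × 572.56 × 5 × 1 = 1243.2 kN.
Bearing (14 mm plate, F_u = 450 MPa): end bolts L_c = 64 − 30/2 = 49, R_n = min(1.2×49×14×450, 2.4×27×14×450) = 370.44 kN/bolt; interior L_c = 97 − 30 = 67, R_n = 408.24 kN/bolt. φR_n = 0.75 × (1×370.44 + 4×408.24) = 1502.6 kN.
Tension yield (gross): A_g = 185×14 = 2590 mm². φR_n = 0.90 × 345 × 2590 = 804.2 kN.
Block shear: shear path 1×[64+4×97] = 1×452 mm, A_gv = 6328, A_nv = 1×(452 − 4.5×32)×14 = 4312 mm²; tension to near edge: (53 − 0.5×32)×14 = 518 mm². R_n = min(0.6×450×4312, 0.6×345×6328) + 1.0×450×518 = min(1164.2, 1309.9) + 233.1 = 1397.3 kN. φR_n = 0.75 × 1397.3 = 1048.0 kN.
Governing: min(1243.2, 1502.6, 804.2, 1048.0) = 804.2 kN → gross-section yield.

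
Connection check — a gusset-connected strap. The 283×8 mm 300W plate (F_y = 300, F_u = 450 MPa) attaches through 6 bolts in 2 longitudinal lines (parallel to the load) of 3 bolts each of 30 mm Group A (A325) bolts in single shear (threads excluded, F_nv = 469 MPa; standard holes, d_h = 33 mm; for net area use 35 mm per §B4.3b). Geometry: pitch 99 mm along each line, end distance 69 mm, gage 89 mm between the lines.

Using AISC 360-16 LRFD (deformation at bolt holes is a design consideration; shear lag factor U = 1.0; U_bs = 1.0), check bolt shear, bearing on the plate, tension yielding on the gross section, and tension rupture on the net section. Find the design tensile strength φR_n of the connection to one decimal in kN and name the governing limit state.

575.1 kN (net-section rupture governs)

Bolt shear: A_b = π(30)²/4 = 706.86 mm². φR_n = 0.75 × 469 × 706.86 × 6 × 1 = 1491.8 kN.
Bearing (8 mm plate, F_u = 450 MPa): end bolts L_c = 69 − 33/2 = 52.5, R_n = min(1.2×52.5×8×450, 2.4×30×8×450) = 226.8 kN/bolt; interior L_c = 99 − 33 = 66, R_n = 259.2 kN/bolt. φR_n = 0.75 × (2×226.8 + 4×259.2) = 1117.8 kN.
Tension yield (gross): A_g = 283×8 = 2264 mm². φR_n = 0.90 × 300 × 2264 = 611.3 kN.
Tension rupture (net): A_n = (283 − 2×35)×8 = 1704 mm² (U = 1.0, A_e = A_n). φR_n = 0.75 × 450 × 1704 = 575.1 kN.
Governing: min(1491.8, 1117.8, 611.3, 575.1) = 575.1 kN → net-section rupture.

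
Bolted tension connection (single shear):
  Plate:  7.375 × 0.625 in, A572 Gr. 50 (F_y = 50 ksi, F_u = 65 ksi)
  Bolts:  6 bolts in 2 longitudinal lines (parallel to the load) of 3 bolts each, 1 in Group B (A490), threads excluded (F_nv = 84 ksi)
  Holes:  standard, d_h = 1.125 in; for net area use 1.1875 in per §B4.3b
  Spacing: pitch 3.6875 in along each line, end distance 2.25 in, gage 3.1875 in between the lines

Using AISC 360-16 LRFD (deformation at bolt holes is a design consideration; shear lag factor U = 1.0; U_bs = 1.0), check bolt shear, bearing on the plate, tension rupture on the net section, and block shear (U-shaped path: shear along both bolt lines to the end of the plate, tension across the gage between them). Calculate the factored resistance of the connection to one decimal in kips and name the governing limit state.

152.3 kips (net-section rupture governs)

Bolt shear: A_b = π(1)²/4 = 0.7854 in². φR_n = 0.75 × 84 × 0.7854 × 6 × 1 = 296.9 kips.
Bearing (0.625 in plate, F_u = 65 ksi): end bolts L_c = 2.25 − 1.125/2 = 1.6875, R_n = min(1.2×1.6875×0.625×65, 2.4×1×0.625×65) = 82.266 kips/bolt; interior L_c = 3.6875 − 1.125 = 2.5625, R_n = 97.5 kips/bolt. φR_n = 0.75 × (2×82.266 + 4×97.5) = 415.9 kips.
Tension rupture (net): A_n = (7.375 − 2×1.1875)×0.625 = 3.125 in² (U = 1.0, A_e = A_n). φR_n = 0.75 × 65 × 3.125 = 152.3 kips.
Block shear: shear path 2×[2.25+2×3.6875] = 2×9.625 in, A_gv = 12.031, A_nv = 2×(9.625 − 2.5×1.1875)×0.625 = 8.3203 in²; tension across gage: (3.1875 − 1×1.1875)×0.625 = 1.25 in². R_n = min(0.6×65×8.3203, 0.6×50×12.031) + 1.0×65×1.25 = min(324.49, 360.93) + 81.25 = 405.74 kips. φR_n = 0.75 × 405.74 = 304.3 kips.
Governing: min(296.9, 415.9, 152.3, 304.3) = 152.3 kips → net-section rupture.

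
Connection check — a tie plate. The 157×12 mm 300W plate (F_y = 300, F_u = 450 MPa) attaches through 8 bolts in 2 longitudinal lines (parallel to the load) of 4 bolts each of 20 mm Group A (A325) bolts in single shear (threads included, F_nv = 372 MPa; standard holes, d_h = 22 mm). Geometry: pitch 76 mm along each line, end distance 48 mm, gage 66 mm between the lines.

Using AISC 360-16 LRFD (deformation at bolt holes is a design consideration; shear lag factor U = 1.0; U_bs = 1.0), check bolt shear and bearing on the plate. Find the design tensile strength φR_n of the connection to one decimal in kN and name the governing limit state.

Bolt shear: A_b = π(20)²/4 = 314.16 mm². φR_n = 0.75 × 372 × 314.16 × 8 × 1 = 701.2 kN.
Bearing (12 mm plate, F_u = 450 MPa): end bolts L_c = 48 − 22/2 = 37, R_n = min(1.2×37×12×450, 2.4×20×12×450) = 239.76 kN/bolt; interior L_c = 76 − 22 = 54, R_n = 259.2 kN/bolt. φR_n = 0.75 × (2×239.76 + 6×259.2) = 1526.0 kN.
Governing: min(701.2, 1526.0) = 701.2 kN → bolt shear.

701.2 kN (bolt shear governs)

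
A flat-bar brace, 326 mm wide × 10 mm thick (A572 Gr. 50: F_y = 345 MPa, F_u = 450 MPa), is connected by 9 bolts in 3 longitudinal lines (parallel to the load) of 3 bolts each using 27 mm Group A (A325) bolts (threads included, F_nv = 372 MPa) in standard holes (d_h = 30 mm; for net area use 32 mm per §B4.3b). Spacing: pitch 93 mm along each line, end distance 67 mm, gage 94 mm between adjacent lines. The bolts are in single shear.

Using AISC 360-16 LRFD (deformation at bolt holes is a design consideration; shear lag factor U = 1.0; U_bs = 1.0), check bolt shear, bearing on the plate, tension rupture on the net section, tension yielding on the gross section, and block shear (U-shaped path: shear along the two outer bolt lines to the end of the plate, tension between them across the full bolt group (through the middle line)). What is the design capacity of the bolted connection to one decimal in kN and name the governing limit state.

776.3 kN (net-section rupture governs)

Bolt shear: A_b = π(27)²/4 = 572.56 mm². φR_n = 0.75 × 372 × 572.56 × 9 × 1 = 1437.7 kN.
Bearing (10 mm plate, F_u = 450 MPa): end bolts L_c = 67 − 30/2 = 52, R_n = min(1.2×52×10×450, 2.4×27×10×450) = 280.8 kN/bolt; interior L_c = 93 − 30 = 63, R_n = 291.6 kN/bolt. φR_n = 0.75 × (3×280.8 + 6×291.6) = 1944.0 kN.
Tension rupture (net): A_n = (326 − 3×32)×10 = 2300 mm² (U = 1.0, A_e = A_n). φR_n = 0.75 × 450 × 2300 = 776.3 kN.
Tension yield (gross): A_g = 326×10 = 3260 mm². φR_n = 0.90 × 345 × 3260 = 1012.2 kN.
Block shear: shear path 2×[67+2×93] = 2×253 mm, A_gv = 5060, A_nv = 2×(253 − 2.5×32)×10 = 3460 mm²; tension across gage: (188 − 2×32)×10 = 1240 mm². R_n = min(0.6×450×3460, 0.6×345×5060) + 1.0×450×1240 = min(934.2, 1047.4) + 558 = 1492.2 kN. φR_n = 0.75 × 1492.2 = 1119.2 kN.
Governing: min(1437.7, 1944.0, 776.3, 1012.2, 1119.2) = 776.3 kN → net-section rupture.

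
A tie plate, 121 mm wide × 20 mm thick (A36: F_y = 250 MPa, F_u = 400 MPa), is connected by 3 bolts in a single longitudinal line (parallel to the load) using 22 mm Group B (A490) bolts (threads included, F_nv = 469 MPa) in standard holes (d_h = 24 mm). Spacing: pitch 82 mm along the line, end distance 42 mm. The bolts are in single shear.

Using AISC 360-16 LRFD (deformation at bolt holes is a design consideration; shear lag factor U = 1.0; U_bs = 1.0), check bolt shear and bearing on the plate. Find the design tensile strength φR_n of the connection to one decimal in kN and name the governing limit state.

Bolt shear: A_b = π(22)²/4 = 380.13 mm². φR_n = 0.75 × 469 × 380.13 × 3 × 1 = 401.1 kN.
Bearing (20 mm plate, F_u = 400 MPa): end bolts L_c = 42 − 24/2 = 30, R_n = min(1.2×30×20×400, 2.4×22×20×400) = 288 kN/bolt; interior L_c = 82 − 24 = 58, R_n = 422.4 kN/bolt. φR_n = 0.75 × (1×288 + 2×422.4) = 849.6 kN.
Governing: min(401.1, 849.6) = 401.1 kN → bolt shear.

401.1 kN (bolt shear governs)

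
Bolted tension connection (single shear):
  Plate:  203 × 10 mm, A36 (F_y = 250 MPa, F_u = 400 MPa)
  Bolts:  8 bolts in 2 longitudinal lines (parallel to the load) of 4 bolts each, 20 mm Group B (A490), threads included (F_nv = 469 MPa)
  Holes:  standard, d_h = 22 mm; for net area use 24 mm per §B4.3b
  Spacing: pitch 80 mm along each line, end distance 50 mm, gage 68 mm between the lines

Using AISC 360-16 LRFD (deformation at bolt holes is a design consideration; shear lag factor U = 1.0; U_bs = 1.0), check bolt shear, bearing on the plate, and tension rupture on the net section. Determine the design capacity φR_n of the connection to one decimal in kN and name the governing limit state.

Bolt shear: A_b = π(20)²/4 = 314.16 mm². φR_n = 0.75 × 469 × 314.16 × 8 × 1 = 884.0 kN.
Bearing (10 mm plate, F_u = 400 MPa): end bolts L_c = 50 − 22/2 = 39, R_n = min(1.2×39×10×400, 2.4×20×10×400) = 187.2 kN/bolt; interior L_c = 80 − 22 = 58, R_n = 192 kN/bolt. φR_n = 0.75 × (2×187.2 + 6×192) = 1144.8 kN.
Tension rupture (net): A_n = (203 − 2×24)×10 = 1550 mm² (U = 1.0, A_e = A_n). φR_n = 0.75 × 400 × 1550 = 465.0 kN.
Governing: min(884.0, 1144.8, 465.0) = 465.0 kN → net-section rupture.

465.0 kN (net-section rupture governs)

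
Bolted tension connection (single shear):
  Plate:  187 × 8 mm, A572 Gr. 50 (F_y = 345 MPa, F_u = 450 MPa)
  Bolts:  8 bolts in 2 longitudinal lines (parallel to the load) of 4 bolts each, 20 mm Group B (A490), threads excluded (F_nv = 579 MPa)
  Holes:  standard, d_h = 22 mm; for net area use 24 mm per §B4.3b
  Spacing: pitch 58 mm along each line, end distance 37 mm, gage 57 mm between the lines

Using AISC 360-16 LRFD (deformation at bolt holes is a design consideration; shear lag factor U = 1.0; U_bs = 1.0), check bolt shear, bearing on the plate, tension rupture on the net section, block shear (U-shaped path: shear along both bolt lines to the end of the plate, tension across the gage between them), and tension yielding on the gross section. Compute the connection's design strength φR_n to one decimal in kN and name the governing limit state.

375.3 kN (net-section rupture governs)

Bolt shear: A_b = π(20)²/4 = 314.16 mm². φR_n = 0.75 × 579 × 314.16 × 8 × 1 = 1091.4 kN.
Bearing (8 mm plate, F_u = 450 MPa): end bolts L_c = 37 − 22/2 = 26, R_n = min(1.2×26×8×450, 2.4×20×8×450) = 112.32 kN/bolt; interior L_c = 58 − 22 = 36, R_n = 155.52 kN/bolt. φR_n = 0.75 × (2×112.32 + 6×155.52) = 868.3 kN.
Tension rupture (net): A_n = (187 − 2×24)×8 = 1112 mm² (U = 1.0, A_e = A_n). φR_n = 0.75 × 450 × 1112 = 375.3 kN.
Block shear: shear path 2×[37+3×58] = 2×211 mm, A_gv = 3376, A_nv = 2×(211 − 3.5×24)×8 = 2032 mm²; tension across gage: (57 − 1×24)×8 = 264 mm². R_n = min(0.6×450×2032, 0.6×345×3376) + 1.0×450×264 = min(548.64, 698.83) + 118.8 = 667.44 kN. φR_n = 0.75 × 667.44 = 500.6 kN.
Tension yield (gross): A_g = 187×8 = 1496 mm². φR_n = 0.90 × 345 × 1496 = 464.5 kN.
Governing: min(1091.4, 868.3, 375.3, 500.6, 464.5) = 375.3 kN → net-section rupture.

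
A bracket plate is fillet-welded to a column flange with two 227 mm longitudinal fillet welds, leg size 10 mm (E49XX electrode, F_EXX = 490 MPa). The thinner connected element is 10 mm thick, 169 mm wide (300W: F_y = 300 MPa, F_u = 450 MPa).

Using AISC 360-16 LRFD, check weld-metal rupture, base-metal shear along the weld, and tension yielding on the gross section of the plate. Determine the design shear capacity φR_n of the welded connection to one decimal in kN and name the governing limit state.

456.3 kN (gross-section yield governs)

Weld metal: throat = 0.707×10 = 7.07 mm, L = 2×227 = 454 mm. φR_n = 0.75 × 0.6 × 490 × 7.07 × 454 = 707.8 kN.
Base metal shear (10 mm plate): yield φR_n = 1.0×0.6×300×10×454 = 817.2 kN; rupture φR_n = 0.75×0.6×450×10×454 = 919.4 kN; take 817.2 kN (yield).
Tension yield (gross): A_g = 169×10 = 1690 mm². φR_n = 0.90 × 300 × 1690 = 456.3 kN.
Governing: min(707.8, 817.2, 456.3) = 456.3 kN → gross-section yield.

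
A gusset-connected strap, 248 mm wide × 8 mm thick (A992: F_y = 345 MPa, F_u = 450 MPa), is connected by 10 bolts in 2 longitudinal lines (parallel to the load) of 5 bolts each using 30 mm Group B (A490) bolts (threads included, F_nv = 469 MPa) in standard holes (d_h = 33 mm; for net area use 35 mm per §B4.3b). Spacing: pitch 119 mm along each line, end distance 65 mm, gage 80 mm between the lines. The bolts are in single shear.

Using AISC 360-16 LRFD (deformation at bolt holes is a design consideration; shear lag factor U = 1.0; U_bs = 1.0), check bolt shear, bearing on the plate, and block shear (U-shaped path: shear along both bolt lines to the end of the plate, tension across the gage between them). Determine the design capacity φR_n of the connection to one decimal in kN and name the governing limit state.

1364.0 kN (block shear governs)

Bolt shear: A_b = π(30)²/4 = 706.86 mm². φR_n = 0.75 × 469 × 706.86 × 10 × 1 = 2486.4 kN.
Bearing (8 mm plate, F_u = 450 MPa): end bolts L_c = 65 − 33/2 = 48.5, R_n = min(1.2×48.5×8×450, 2.4×30×8×450) = 209.52 kN/bolt; interior L_c = 119 − 33 = 86, R_n = 259.2 kN/bolt. φR_n = 0.75 × (2×209.52 + 8×259.2) = 1869.5 kN.
Block shear: shear path 2×[65+4×119] = 2×541 mm, A_gv = 8656, A_nv = 2×(541 − 4.5×35)×8 = 6136 mm²; tension across gage: (80 − 1×35)×8 = 360 mm². R_n = min(0.6×450×6136, 0.6×345×8656) + 1.0×450×360 = min(1656.7, 1791.8) + 162 = 1818.7 kN. φR_n = 0.75 × 1818.7 = 1364.0 kN.
Governing: min(2486.4, 1869.5, 1364.0) = 1364.0 kN → block shear.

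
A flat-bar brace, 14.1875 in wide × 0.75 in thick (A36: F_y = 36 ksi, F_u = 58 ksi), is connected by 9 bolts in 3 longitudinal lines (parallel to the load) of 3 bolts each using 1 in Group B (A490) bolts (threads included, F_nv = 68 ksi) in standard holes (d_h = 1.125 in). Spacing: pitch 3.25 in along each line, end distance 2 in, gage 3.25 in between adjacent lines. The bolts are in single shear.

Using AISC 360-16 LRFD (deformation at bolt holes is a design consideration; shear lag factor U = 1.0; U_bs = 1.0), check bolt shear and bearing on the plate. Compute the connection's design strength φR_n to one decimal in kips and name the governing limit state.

360.5 kips (bolt shear governs)

Bolt shear: A_b = π(1)²/4 = 0.7854 in². φR_n = 0.75 × 68 × 0.7854 × 9 × 1 = 360.5 kips.
Bearing (0.75 in plate, F_u = 58 ksi): end bolts L_c = 2 − 1.125/2 = 1.4375, R_n = min(1.2×1.4375×0.75×58, 2.4×1×0.75×58) = 75.038 kips/bolt; interior L_c = 3.25 − 1.125 = 2.125, R_n = 104.4 kips/bolt. φR_n = 0.75 × (3×75.038 + 6×104.4) = 638.6 kips.
Governing: min(360.5, 638.6) = 360.5 kips → bolt shear.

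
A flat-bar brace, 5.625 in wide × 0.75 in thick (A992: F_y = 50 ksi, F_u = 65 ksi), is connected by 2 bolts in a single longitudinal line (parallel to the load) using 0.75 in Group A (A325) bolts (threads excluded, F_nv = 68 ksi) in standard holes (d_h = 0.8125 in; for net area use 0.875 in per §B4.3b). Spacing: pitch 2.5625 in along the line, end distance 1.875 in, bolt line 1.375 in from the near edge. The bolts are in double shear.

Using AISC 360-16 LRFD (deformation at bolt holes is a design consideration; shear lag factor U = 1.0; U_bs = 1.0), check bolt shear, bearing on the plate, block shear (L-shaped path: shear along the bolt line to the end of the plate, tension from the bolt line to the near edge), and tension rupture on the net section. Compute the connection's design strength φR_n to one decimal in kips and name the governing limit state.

Bolt shear: A_b = π(0.75)²/4 = 0.44179 in². φR_n = 0.75 × 68 × 0.44179 × 2 × 2 = 90.1 kips.
Bearing (0.75 in plate, F_u = 65 ksi): end bolts L_c = 1.875 − 0.8125/2 = 1.46875, R_n = min(1.2×1.46875×0.75×65, 2.4×0.75×0.75×65) = 85.922 kips/bolt; interior L_c = 2.5625 − 0.8125 = 1.75, R_n = 87.75 kips/bolt. φR_n = 0.75 × (1×85.922 + 1×87.75) = 130.3 kips.
Block shear: shear path 1×[1.875+1×2.5625] = 1×4.4375 in, A_gv = 3.3281, A_nv = 1×(4.4375 − 1.5×0.875)×0.75 = 2.3438 in²; tension to near edge: (1.375 − 0.5×0.875)×0.75 = 0.70313 in². R_n = min(0.6×65×2.3438, 0.6×50×3.3281) + 1.0×65×0.70313 = min(91.408, 99.843) + 45.703 = 137.11 kips. φR_n = 0.75 × 137.11 = 102.8 kips.
Tension rupture (net): A_n = (5.625 − 1×0.875)×0.75 = 3.5625 in² (U = 1.0, A_e = A_n). φR_n = 0.75 × 65 × 3.5625 = 173.7 kips.
Governing: min(90.1, 130.3, 102.8, 173.7) = 90.1 kips → bolt shear.

90.1 kips (bolt shear governs)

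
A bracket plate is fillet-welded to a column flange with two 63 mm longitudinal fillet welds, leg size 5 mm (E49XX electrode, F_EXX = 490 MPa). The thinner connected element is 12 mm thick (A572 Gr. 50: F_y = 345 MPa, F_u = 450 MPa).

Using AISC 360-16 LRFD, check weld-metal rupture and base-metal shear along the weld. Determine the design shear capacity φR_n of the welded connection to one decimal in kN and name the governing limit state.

Weld metal: throat = 0.707×5 = 3.535 mm, L = 2×63 = 126 mm. φR_n = 0.75 × 0.6 × 490 × 3.535 × 126 = 98.2 kN.
Base metal shear (12 mm plate): yield φR_n = 1.0×0.6×345×12×126 = 313.0 kN; rupture φR_n = 0.75×0.6×450×12×126 = 306.2 kN; take 306.2 kN (rupture).
Governing: min(98.2, 306.2) = 98.2 kN → weld metal.

98.2 kN (weld metal governs)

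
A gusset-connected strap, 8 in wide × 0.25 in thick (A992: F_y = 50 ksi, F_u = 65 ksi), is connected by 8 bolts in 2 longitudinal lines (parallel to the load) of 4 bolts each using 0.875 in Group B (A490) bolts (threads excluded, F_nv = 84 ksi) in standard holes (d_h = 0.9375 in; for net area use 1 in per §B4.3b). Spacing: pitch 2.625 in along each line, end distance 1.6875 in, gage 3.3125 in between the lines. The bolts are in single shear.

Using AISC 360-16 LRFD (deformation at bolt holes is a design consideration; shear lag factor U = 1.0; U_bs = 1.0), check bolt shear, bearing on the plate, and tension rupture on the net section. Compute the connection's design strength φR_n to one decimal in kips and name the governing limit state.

Bolt shear: A_b = π(0.875)²/4 = 0.60132 in². φR_n = 0.75 × 84 × 0.60132 × 8 × 1 = 303.1 kips.
Bearing (0.25 in plate, F_u = 65 ksi): end bolts L_c = 1.6875 − 0.9375/2 = 1.21875, R_n = min(1.2×1.21875×0.25×65, 2.4×0.875×0.25×65) = 23.766 kips/bolt; interior L_c = 2.625 − 0.9375 = 1.6875, R_n = 32.906 kips/bolt. φR_n = 0.75 × (2×23.766 + 6×32.906) = 183.7 kips.
Tension rupture (net): A_n = (8 − 2×1)×0.25 = 1.5 in² (U = 1.0, A_e = A_n). φR_n = 0.75 × 65 × 1.5 = 73.1 kips.
Governing: min(303.1, 183.7, 73.1) = 73.1 kips → net-section rupture.

73.1 kips (net-section rupture governs)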